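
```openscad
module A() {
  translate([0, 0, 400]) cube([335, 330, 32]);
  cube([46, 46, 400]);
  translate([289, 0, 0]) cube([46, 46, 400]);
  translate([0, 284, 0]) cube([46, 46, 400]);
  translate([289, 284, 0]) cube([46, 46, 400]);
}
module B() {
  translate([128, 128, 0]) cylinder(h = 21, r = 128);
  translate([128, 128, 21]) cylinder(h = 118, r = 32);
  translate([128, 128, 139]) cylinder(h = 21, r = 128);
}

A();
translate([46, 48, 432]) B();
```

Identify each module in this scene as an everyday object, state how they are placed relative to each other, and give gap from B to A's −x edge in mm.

A is a stool. B is a spool. The spool is on top of the stool. The gap from the spool to the stool's −x edge is 46 mm.

The spool's min-x is at 46; the stool's min-x is 0; gap = 46 mm.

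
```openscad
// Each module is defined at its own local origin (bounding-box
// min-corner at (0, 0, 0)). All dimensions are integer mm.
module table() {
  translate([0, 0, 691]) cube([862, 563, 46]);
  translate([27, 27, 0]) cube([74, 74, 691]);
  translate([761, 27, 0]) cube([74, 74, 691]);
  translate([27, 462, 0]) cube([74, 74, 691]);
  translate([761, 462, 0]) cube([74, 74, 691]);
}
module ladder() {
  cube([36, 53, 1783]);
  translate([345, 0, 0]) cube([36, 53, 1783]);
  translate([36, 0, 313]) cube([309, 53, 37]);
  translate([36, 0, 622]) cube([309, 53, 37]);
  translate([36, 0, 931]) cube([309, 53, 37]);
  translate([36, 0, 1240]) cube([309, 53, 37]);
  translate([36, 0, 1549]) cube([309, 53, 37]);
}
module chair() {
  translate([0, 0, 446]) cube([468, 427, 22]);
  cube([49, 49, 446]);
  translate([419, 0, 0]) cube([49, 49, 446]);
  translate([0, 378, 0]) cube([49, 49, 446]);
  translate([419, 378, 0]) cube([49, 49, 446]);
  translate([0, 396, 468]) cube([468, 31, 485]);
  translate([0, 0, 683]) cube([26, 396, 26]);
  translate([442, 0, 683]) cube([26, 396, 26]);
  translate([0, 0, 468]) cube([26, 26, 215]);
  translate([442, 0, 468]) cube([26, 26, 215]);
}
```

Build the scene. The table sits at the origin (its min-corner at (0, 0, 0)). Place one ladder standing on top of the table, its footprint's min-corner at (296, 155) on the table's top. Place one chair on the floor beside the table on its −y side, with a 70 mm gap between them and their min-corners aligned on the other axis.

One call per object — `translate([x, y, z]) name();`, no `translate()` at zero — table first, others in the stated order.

table();
translate([296, 155, 737]) ladder();
translate([0, -497, 0]) chair();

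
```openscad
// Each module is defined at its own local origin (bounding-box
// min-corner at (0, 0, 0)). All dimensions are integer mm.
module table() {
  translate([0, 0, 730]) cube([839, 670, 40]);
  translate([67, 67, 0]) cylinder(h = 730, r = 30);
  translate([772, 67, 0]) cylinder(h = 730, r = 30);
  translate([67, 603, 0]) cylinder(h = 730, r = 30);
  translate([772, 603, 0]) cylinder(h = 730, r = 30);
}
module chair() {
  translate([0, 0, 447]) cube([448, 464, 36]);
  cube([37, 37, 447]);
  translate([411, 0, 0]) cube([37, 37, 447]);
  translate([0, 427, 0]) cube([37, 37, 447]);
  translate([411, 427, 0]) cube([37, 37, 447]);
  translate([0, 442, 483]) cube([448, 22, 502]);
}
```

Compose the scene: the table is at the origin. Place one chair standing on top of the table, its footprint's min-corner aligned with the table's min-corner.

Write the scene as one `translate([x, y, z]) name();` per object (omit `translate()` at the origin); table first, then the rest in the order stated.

table();
translate([0, 0, 770]) chair();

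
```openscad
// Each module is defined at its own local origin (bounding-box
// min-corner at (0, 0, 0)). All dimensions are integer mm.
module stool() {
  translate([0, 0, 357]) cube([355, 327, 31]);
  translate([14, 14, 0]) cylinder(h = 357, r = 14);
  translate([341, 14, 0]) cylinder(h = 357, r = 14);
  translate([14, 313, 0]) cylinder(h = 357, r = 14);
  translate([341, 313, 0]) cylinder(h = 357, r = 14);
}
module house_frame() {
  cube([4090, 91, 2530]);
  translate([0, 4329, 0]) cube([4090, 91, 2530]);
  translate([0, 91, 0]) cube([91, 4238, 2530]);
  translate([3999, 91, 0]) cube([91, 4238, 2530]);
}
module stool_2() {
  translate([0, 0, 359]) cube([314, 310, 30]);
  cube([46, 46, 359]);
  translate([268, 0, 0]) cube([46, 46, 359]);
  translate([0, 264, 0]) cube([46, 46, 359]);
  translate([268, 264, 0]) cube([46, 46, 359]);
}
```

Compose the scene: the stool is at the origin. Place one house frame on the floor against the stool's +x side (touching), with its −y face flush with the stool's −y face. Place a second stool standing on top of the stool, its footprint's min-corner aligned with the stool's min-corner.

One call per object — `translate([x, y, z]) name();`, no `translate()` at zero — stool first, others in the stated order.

stool();
translate([355, 0, 0]) house_frame();
translate([0, 0, 388]) stool_2();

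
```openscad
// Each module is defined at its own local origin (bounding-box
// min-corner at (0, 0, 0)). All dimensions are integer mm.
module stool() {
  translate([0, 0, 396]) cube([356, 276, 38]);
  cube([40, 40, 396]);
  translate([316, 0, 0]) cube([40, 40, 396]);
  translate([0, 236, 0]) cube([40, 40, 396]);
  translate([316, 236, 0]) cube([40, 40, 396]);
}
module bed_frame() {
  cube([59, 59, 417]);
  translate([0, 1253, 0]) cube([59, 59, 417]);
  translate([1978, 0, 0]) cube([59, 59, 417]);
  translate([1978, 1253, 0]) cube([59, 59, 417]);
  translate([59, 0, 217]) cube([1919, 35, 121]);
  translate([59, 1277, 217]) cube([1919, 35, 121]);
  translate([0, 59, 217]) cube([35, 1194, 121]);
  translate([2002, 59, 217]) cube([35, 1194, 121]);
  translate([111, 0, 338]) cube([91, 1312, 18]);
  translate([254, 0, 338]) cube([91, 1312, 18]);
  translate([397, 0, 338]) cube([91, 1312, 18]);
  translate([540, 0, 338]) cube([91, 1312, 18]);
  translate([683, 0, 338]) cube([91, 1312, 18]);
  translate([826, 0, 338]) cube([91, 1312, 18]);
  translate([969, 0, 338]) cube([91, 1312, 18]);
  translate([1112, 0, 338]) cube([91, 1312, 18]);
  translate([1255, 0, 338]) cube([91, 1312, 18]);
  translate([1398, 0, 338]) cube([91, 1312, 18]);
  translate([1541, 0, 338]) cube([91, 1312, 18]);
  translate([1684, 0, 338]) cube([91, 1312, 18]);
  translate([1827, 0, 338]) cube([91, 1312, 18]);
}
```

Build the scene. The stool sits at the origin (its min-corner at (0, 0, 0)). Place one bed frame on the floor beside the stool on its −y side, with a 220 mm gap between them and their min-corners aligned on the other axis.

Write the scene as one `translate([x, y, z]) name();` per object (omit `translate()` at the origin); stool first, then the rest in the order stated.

stool();
translate([0, -1532, 0]) bed_frame();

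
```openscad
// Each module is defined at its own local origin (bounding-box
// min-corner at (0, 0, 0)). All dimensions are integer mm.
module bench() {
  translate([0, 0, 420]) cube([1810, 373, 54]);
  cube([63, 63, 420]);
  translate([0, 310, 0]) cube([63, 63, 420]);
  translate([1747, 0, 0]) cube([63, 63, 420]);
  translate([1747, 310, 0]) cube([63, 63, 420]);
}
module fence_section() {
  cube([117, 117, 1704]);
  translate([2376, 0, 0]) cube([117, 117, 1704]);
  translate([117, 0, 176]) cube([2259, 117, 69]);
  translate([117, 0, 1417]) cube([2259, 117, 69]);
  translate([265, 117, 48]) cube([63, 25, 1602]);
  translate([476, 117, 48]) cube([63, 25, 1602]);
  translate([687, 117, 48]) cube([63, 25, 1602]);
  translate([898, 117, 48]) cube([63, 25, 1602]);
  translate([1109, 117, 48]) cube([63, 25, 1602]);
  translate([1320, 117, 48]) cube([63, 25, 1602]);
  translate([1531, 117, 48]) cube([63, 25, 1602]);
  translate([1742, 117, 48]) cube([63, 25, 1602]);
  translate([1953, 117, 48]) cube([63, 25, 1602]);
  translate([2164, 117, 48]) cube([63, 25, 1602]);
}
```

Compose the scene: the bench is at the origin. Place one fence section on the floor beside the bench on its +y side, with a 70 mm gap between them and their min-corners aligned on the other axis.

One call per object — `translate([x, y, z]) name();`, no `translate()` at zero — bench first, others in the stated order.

bench();
translate([0, 443, 0]) fence_section();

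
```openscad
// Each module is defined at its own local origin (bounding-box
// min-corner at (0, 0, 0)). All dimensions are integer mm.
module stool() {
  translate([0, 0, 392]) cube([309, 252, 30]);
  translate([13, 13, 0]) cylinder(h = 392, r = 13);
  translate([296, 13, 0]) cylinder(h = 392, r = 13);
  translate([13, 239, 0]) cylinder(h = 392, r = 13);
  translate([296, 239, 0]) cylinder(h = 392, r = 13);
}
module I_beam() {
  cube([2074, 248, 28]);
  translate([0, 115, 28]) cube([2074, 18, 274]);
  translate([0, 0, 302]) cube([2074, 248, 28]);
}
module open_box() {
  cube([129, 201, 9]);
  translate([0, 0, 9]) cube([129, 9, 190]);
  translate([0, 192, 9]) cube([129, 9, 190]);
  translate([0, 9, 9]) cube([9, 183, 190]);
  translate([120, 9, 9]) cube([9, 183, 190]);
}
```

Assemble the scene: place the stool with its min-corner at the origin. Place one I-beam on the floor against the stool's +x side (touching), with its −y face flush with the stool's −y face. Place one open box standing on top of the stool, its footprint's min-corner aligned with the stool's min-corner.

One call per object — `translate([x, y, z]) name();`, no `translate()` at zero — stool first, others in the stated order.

stool();
translate([309, 0, 0]) I_beam();
translate([0, 0, 422]) open_box();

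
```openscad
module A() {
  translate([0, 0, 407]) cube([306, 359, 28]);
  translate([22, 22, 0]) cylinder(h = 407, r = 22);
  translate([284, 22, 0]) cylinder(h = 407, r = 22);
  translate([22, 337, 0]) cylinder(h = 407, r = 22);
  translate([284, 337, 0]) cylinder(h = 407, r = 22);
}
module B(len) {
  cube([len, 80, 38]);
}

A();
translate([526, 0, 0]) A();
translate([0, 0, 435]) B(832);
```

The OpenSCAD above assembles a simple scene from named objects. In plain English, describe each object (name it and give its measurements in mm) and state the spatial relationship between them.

A is a four-legged stool. The seat is a 306×359×28 mm slab whose top surface is at z = 435 mm; four round legs, each 44 mm in diameter, run from the floor (z = 0) to the underside of the seat, each leg's axis is inset half a diameter from the nearest pair of seat edges (so the leg's bounding box is flush with the corner).

B is a rectangular beam 832 mm long (x), 80 mm deep (y), 38 mm thick (z).

The beam spans the tops of two stools placed 220 mm apart, resting at z = 435 mm.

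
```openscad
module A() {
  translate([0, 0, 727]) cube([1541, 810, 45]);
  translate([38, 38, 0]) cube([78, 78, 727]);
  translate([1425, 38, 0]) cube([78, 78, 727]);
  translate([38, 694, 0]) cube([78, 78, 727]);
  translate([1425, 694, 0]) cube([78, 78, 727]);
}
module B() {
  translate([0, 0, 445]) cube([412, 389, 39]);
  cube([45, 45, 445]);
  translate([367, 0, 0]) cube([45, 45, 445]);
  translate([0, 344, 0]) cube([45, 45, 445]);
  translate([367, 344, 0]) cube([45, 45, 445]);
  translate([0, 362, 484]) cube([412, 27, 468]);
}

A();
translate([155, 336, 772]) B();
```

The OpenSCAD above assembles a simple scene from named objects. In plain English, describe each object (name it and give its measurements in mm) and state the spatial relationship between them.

A is a table with a 1541×810 mm rectangular top, 45 mm thick, top surface at z = 772 mm, supported by four 78×78 mm square legs, each inset 38 mm from the nearest pair of top edges, running from the floor.

B is a chair. The seat is a 412×389×39 mm slab with its top at z = 484 mm, on four 45×45 mm corner legs (flush with the seat edges, standing on z = 0). A flat backrest 27 mm thick, 468 mm tall, spans the full seat width and rises from the seat top along its +y edge, rear face flush with the rear of the seat.

The chair is on top of the table.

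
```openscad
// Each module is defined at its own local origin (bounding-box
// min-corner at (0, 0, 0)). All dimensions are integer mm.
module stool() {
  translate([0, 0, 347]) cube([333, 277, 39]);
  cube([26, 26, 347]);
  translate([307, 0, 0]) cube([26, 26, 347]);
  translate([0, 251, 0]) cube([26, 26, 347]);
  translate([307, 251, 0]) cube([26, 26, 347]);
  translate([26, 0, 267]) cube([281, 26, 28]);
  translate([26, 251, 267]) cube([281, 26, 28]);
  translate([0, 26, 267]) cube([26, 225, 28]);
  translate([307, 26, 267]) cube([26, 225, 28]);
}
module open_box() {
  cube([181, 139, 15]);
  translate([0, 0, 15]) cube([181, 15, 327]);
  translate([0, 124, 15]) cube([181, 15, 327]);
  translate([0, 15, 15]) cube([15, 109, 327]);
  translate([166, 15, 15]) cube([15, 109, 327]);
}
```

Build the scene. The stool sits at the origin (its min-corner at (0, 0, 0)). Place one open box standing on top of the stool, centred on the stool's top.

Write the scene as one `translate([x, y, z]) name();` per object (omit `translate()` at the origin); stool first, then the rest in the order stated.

stool();
translate([76, 69, 386]) open_box();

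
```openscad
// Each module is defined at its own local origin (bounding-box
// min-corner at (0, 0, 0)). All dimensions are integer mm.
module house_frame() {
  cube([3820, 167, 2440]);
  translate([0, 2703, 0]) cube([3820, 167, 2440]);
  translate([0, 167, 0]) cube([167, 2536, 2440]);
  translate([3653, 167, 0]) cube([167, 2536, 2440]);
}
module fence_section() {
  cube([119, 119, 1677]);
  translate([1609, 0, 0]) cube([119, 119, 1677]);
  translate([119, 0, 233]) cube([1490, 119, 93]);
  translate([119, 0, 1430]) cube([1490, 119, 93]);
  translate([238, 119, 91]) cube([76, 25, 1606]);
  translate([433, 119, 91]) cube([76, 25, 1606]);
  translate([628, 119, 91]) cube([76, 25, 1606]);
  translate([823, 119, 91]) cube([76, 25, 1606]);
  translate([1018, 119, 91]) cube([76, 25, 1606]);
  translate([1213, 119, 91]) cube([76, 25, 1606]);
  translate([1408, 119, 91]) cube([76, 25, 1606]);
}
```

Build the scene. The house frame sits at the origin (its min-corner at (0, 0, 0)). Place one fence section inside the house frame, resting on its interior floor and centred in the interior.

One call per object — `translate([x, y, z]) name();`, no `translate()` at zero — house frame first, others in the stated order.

house_frame();
translate([1046, 1363, 0]) fence_section();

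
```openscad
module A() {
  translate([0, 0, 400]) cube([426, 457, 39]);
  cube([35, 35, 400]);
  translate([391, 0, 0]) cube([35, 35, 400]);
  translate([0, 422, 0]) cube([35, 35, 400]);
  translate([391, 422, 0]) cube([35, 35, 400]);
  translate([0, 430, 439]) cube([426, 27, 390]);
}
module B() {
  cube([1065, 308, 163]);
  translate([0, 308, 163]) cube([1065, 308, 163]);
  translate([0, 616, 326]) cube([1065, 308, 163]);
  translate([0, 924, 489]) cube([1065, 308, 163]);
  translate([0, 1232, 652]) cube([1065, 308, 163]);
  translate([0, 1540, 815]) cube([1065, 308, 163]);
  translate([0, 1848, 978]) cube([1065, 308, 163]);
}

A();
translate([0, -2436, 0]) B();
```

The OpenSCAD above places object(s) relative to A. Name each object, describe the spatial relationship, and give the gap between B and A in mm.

The staircase's nearest face is 280 mm from the chair's −y face.

A is a chair. B is a staircase. The staircase is on the floor beside the chair on its −y side. The gap between the staircase and the chair is 280 mm.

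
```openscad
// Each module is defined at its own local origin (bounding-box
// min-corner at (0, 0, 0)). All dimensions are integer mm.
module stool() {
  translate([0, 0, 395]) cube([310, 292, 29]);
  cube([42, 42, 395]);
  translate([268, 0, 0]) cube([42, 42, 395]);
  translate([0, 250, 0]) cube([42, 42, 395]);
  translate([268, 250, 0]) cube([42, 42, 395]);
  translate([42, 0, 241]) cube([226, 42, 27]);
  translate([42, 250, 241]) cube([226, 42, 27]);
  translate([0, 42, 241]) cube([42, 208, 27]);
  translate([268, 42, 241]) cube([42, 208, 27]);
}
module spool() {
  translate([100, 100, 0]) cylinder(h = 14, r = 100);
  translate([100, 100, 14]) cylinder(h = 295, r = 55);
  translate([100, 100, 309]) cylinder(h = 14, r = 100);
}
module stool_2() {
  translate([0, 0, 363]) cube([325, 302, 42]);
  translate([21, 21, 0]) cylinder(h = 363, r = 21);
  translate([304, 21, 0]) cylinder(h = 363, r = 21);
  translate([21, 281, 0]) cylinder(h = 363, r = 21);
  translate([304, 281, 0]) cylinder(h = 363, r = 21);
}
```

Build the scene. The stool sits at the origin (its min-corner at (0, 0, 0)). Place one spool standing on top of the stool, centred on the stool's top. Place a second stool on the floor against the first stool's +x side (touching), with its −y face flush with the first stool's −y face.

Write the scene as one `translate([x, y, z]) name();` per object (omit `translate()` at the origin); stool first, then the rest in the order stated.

stool();
translate([55, 46, 424]) spool();
translate([310, 0, 0]) stool_2();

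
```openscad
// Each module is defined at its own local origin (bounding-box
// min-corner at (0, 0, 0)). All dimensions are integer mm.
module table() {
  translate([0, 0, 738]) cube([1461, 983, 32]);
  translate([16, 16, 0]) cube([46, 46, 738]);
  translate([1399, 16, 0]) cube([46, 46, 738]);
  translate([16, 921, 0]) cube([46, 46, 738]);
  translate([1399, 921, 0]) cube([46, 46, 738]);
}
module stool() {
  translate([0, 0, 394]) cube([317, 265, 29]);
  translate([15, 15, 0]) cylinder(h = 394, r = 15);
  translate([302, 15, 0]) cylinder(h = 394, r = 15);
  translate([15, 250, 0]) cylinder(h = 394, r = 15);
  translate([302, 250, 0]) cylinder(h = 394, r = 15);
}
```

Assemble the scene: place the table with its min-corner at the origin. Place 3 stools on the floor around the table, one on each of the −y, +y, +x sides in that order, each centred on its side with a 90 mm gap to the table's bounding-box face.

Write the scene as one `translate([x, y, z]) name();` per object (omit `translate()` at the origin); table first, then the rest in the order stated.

table();
translate([572, -355, 0]) stool();
translate([572, 1073, 0]) stool();
translate([1551, 359, 0]) stool();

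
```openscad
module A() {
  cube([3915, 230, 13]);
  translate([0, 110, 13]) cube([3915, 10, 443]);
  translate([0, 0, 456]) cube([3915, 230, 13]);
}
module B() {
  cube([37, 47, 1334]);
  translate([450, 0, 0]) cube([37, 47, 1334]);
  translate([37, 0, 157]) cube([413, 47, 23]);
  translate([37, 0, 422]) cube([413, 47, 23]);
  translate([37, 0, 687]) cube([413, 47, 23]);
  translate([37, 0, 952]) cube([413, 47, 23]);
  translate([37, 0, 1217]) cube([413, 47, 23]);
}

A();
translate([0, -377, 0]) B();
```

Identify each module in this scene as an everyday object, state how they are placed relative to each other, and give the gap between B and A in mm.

The ladder's nearest face is 330 mm from the I-beam's −y face.

A is an I-beam. B is a ladder. The ladder is on the floor beside the I-beam on its −y side. The gap between the ladder and the I-beam is 330 mm.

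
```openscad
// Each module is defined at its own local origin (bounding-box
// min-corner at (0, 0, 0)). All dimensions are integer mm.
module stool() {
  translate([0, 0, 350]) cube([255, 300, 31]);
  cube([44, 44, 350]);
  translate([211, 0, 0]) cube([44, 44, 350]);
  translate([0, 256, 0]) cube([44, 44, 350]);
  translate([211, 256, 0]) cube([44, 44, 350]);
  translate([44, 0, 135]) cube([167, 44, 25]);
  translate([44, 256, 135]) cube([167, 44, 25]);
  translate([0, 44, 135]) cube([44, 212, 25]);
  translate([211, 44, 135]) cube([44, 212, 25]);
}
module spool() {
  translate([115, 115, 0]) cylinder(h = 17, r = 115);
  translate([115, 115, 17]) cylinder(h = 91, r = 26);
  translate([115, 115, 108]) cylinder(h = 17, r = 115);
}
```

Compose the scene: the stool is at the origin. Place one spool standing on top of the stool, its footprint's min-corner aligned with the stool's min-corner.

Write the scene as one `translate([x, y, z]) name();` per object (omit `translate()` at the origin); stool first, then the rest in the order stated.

stool();
translate([0, 0, 381]) spool();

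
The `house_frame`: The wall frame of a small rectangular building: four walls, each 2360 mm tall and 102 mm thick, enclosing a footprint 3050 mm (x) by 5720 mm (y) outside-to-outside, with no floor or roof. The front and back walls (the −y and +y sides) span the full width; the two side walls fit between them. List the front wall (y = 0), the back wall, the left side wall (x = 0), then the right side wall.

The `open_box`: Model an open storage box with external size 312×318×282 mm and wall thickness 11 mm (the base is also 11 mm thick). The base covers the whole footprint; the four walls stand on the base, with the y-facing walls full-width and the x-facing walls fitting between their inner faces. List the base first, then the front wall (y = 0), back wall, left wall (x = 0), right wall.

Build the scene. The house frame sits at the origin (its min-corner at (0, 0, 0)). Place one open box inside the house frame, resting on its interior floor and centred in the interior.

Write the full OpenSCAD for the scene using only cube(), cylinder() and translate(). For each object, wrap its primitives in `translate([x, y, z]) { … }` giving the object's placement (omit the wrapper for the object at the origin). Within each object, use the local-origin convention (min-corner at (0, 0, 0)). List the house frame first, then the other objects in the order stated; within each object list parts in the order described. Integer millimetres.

cube([3050, 102, 2360]);
translate([0, 5618, 0]) cube([3050, 102, 2360]);
translate([0, 102, 0]) cube([102, 5516, 2360]);
translate([2948, 102, 0]) cube([102, 5516, 2360]);
translate([1369, 2701, 0]) {
  cube([312, 318, 11]);
  translate([0, 0, 11]) cube([312, 11, 271]);
  translate([0, 307, 11]) cube([312, 11, 271]);
  translate([0, 11, 11]) cube([11, 296, 271]);
  translate([301, 11, 11]) cube([11, 296, 271]);
}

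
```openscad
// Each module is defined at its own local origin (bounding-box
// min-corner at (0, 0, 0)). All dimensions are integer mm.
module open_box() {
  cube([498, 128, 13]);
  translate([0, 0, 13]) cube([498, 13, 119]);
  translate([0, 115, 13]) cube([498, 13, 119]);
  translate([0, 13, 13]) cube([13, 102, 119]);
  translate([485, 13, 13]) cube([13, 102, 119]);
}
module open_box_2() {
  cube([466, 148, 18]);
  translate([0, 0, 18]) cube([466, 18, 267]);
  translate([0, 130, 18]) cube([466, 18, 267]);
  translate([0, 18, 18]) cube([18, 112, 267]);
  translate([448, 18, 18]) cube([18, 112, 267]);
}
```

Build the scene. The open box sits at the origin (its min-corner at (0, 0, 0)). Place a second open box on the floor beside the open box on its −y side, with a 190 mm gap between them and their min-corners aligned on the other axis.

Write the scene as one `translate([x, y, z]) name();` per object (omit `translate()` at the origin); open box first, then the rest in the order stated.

open_box();
translate([0, -338, 0]) open_box_2();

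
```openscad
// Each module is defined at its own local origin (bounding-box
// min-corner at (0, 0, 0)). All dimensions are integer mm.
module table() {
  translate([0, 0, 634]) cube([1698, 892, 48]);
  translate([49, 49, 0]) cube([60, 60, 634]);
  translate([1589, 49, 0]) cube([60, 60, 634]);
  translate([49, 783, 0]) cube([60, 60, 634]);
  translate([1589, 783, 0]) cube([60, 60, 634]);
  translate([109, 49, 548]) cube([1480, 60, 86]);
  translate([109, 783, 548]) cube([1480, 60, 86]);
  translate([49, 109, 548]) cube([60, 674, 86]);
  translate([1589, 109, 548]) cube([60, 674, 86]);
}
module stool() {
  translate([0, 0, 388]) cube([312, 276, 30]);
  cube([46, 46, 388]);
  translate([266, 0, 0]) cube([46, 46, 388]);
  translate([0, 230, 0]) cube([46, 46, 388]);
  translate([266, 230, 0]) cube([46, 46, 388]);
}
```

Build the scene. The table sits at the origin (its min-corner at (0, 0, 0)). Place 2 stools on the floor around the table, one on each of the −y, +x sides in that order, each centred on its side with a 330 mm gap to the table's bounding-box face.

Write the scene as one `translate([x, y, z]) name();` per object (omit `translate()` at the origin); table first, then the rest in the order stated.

table();
translate([693, -606, 0]) stool();
translate([2028, 308, 0]) stool();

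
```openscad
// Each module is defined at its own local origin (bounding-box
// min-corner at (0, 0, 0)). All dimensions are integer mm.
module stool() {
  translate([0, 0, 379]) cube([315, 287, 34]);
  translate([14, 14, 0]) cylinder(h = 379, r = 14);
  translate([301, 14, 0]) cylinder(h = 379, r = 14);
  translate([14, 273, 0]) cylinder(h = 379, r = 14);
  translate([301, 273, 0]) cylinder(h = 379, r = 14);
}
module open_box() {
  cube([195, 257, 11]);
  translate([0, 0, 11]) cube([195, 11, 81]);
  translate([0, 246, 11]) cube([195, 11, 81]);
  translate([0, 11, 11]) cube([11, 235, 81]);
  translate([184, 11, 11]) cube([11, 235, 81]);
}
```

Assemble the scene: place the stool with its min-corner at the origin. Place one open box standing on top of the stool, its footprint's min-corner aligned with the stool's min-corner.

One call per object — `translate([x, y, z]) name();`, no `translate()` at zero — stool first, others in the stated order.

stool();
translate([0, 0, 413]) open_box();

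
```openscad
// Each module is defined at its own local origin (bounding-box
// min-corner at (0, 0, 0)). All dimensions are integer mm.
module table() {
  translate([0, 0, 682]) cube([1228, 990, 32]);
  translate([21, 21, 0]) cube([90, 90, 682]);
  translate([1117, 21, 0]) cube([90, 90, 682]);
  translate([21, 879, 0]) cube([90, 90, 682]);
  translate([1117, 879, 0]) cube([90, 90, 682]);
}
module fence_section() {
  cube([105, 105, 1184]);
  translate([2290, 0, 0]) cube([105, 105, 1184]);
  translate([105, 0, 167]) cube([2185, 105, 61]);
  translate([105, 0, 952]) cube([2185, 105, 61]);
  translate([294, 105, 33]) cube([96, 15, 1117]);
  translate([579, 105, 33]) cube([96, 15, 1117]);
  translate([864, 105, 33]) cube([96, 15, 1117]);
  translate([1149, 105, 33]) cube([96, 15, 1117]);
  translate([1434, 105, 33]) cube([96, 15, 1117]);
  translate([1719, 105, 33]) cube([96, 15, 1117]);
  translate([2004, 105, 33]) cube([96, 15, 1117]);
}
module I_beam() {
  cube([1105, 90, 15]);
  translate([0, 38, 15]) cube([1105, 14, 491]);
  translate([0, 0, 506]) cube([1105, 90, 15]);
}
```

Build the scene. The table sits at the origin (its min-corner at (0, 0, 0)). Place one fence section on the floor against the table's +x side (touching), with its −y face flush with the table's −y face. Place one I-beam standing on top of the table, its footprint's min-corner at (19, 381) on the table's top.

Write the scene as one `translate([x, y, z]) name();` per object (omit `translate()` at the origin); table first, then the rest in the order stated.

table();
translate([1228, 0, 0]) fence_section();
translate([19, 381, 714]) I_beam();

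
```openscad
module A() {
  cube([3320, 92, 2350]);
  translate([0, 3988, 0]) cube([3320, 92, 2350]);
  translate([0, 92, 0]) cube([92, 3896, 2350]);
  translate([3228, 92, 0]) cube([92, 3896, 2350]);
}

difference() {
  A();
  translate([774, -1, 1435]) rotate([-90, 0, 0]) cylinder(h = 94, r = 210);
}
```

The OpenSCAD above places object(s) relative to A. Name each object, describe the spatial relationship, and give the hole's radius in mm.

The subtracted cylinder has r = 210 mm.

A is a house frame. The house frame has a circular hole through its front wall. The hole's radius is 210 mm.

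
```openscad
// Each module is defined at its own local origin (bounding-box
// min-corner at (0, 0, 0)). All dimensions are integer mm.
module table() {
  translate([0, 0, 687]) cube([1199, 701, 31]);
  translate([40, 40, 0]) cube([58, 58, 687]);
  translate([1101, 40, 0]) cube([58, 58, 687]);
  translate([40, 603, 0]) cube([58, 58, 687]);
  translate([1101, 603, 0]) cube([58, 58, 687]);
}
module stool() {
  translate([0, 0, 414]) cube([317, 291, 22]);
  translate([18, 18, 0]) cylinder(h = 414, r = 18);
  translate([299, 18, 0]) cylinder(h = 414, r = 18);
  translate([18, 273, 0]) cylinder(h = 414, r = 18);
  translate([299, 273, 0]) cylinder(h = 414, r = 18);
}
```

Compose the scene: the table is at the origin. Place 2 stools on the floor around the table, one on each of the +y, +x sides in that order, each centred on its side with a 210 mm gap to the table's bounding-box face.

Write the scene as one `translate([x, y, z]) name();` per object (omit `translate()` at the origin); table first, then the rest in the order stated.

table();
translate([441, 911, 0]) stool();
translate([1409, 205, 0]) stool();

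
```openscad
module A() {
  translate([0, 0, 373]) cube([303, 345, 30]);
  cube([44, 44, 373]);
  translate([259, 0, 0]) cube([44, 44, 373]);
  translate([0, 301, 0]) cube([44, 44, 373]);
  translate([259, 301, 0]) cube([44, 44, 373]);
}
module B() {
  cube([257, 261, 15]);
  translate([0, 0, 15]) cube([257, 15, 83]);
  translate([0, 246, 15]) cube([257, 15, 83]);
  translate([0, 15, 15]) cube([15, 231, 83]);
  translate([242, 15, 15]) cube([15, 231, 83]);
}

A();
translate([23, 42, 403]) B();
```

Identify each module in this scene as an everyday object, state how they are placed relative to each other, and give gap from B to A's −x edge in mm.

The open box's min-x is at 23; the stool's min-x is 0; gap = 23 mm.

A is a stool. B is an open box. The open box is on top of the stool, centred. The gap from the open box to the stool's −x edge is 23 mm.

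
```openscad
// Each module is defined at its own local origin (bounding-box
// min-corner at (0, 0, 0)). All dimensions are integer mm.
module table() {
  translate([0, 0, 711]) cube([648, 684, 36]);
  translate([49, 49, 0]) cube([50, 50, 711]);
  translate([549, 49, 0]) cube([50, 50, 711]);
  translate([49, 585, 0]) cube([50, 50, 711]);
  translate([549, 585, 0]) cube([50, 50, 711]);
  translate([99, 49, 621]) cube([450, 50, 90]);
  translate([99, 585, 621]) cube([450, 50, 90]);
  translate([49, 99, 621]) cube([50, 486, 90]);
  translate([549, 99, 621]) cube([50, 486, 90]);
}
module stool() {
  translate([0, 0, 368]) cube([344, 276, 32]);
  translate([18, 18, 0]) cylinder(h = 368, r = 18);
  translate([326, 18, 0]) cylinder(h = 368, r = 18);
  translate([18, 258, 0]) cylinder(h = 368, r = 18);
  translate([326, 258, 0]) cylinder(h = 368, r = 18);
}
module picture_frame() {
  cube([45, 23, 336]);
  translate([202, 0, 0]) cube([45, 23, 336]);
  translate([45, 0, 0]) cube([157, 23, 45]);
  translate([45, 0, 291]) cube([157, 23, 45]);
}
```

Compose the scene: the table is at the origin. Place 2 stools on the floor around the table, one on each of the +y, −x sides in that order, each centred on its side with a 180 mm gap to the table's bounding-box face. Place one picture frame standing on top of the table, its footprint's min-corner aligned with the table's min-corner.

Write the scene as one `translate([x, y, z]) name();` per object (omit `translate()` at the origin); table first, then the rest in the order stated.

table();
translate([152, 864, 0]) stool();
translate([-524, 204, 0]) stool();
translate([0, 0, 747]) picture_frame();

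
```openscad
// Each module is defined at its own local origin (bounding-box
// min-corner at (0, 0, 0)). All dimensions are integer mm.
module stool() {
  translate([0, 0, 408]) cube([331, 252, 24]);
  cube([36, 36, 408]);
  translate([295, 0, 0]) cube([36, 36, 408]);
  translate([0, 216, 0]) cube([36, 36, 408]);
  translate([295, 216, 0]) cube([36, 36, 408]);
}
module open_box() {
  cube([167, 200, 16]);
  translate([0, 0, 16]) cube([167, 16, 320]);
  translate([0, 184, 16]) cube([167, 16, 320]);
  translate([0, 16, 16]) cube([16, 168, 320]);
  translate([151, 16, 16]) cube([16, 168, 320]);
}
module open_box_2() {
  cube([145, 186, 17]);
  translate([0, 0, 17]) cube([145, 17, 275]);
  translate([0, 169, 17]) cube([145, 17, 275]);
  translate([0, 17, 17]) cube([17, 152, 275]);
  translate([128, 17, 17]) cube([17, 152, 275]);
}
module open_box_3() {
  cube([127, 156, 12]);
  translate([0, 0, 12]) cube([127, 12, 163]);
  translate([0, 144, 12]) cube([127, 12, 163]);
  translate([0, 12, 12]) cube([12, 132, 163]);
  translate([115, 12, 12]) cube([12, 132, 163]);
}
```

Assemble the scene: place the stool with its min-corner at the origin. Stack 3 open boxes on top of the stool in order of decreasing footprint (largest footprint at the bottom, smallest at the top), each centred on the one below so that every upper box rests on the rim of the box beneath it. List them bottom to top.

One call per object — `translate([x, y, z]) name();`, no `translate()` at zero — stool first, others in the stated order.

stool();
translate([82, 26, 432]) open_box();
translate([93, 33, 768]) open_box_2();
translate([102, 48, 1060]) open_box_3();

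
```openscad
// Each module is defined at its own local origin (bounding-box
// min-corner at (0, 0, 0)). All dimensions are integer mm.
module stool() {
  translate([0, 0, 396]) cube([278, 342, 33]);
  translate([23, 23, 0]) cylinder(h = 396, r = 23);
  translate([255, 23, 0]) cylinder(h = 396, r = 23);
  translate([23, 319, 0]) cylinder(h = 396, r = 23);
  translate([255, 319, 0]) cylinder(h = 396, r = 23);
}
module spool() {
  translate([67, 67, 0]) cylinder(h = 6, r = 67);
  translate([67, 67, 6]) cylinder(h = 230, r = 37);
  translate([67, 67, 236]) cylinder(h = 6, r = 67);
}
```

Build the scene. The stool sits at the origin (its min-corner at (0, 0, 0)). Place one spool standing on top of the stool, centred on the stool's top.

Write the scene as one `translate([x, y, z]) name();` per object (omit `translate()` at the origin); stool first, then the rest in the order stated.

stool();
translate([72, 104, 429]) spool();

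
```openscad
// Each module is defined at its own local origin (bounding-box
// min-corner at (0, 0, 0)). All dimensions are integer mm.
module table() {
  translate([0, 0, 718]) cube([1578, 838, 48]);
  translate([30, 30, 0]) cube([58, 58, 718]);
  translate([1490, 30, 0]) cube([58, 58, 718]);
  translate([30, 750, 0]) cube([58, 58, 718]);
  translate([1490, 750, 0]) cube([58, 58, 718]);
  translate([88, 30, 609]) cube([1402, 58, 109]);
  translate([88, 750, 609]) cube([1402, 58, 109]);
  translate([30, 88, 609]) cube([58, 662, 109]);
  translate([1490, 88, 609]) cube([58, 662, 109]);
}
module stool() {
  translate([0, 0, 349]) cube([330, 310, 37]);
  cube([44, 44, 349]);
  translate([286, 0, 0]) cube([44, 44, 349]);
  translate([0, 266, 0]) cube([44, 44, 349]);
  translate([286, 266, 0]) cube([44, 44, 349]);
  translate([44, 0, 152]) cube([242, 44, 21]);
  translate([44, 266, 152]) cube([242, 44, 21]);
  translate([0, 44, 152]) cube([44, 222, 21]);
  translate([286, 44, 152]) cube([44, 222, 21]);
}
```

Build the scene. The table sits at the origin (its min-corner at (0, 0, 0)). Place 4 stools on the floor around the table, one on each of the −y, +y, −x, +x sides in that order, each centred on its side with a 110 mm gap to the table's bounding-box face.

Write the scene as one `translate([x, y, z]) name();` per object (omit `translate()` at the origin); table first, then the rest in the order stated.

table();
translate([624, -420, 0]) stool();
translate([624, 948, 0]) stool();
translate([-440, 264, 0]) stool();
translate([1688, 264, 0]) stool();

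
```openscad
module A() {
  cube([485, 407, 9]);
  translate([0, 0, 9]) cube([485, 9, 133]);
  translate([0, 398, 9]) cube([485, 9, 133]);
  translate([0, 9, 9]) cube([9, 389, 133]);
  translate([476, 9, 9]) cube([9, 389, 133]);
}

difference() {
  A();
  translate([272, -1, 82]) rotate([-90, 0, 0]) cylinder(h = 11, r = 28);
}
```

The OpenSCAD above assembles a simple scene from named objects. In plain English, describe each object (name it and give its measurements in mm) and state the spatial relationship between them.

A is an open-topped rectangular box: outside dimensions 485×407×142 mm, with a uniform wall and base thickness of 9 mm. The base is a full 485×407 slab on the floor; four walls sit on top of the base. The front and back walls (the −y and +y sides) span the full width; the two side walls fit between them.

The open box has a circular hole of radius 28 mm through its front wall, centred at (x = 272, z = 82).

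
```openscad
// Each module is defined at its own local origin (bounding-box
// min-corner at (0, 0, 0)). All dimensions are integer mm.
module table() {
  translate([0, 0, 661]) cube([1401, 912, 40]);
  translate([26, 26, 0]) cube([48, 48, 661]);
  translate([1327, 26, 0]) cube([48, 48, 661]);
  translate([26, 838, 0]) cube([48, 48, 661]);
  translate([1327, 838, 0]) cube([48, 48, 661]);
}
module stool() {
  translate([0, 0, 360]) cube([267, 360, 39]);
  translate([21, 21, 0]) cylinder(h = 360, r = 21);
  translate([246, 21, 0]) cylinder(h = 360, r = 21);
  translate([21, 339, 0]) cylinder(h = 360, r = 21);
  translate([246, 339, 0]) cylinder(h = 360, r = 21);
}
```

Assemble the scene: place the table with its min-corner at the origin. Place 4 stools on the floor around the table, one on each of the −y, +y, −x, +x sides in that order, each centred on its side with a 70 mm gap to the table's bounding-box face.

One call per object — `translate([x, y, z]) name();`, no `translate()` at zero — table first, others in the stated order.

table();
translate([567, -430, 0]) stool();
translate([567, 982, 0]) stool();
translate([-337, 276, 0]) stool();
translate([1471, 276, 0]) stool();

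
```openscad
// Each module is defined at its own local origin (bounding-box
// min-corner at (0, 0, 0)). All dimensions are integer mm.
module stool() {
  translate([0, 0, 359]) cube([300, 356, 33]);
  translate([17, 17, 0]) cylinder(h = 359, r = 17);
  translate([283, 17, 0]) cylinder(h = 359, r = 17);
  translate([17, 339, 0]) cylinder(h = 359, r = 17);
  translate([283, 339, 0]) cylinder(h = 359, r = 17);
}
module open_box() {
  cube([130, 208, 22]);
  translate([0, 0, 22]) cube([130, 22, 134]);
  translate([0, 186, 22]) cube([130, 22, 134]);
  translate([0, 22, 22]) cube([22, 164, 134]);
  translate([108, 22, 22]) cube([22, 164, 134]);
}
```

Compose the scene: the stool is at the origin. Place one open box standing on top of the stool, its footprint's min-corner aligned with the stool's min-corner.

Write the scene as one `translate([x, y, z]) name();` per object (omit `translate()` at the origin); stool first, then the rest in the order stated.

stool();
translate([0, 0, 392]) open_box();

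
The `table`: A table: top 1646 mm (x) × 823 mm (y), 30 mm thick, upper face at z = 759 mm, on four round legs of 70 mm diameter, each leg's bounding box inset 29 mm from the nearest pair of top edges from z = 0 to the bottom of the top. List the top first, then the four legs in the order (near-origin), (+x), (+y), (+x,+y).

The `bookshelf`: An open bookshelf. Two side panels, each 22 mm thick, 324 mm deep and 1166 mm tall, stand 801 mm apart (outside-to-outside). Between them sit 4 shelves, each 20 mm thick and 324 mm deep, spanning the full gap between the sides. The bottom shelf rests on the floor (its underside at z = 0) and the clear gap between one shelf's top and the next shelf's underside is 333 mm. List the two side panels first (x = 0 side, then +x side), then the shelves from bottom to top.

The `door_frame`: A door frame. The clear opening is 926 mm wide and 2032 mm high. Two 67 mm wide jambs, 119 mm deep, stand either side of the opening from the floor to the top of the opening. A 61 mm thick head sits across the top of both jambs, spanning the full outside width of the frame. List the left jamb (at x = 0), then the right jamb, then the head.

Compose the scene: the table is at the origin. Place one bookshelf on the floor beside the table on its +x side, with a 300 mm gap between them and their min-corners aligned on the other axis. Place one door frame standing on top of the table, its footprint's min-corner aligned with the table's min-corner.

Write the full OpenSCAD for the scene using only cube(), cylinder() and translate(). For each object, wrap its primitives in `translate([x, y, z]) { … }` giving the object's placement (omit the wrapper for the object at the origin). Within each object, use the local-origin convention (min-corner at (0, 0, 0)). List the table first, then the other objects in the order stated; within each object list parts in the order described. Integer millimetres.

translate([0, 0, 729]) cube([1646, 823, 30]);
translate([64, 64, 0]) cylinder(h = 729, r = 35);
translate([1582, 64, 0]) cylinder(h = 729, r = 35);
translate([64, 759, 0]) cylinder(h = 729, r = 35);
translate([1582, 759, 0]) cylinder(h = 729, r = 35);
translate([1946, 0, 0]) {
  cube([22, 324, 1166]);
  translate([779, 0, 0]) cube([22, 324, 1166]);
  translate([22, 0, 0]) cube([757, 324, 20]);
  translate([22, 0, 353]) cube([757, 324, 20]);
  translate([22, 0, 706]) cube([757, 324, 20]);
  translate([22, 0, 1059]) cube([757, 324, 20]);
}
translate([0, 0, 759]) {
  cube([67, 119, 2032]);
  translate([993, 0, 0]) cube([67, 119, 2032]);
  translate([0, 0, 2032]) cube([1060, 119, 61]);
}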